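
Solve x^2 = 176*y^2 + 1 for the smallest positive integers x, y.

(x, y) = (199, 15)

First expand sqrt(176) as a continued fraction. With x_i = (sqrt(176) + m_i)/d_i and (m_0, d_0) = (0, 1): a_0 = floor(sqrt(176)) = 13, since 13^2 = 169 <= 176 < 196 = 14^2.
Iterate m_{i+1} = d_i*a_i - m_i, d_{i+1} = (176 - m_{i+1}^2)/d_i, a_{i+1} = floor((a_0 + m_{i+1})/d_{i+1}):
  m_1 = 1*13 - 0 = 13, d_1 = (176 - 13^2)/1 = 7/1 = 7, a_1 = floor((13 + 13)/7) = 3.
  m_2 = 7*3 - 13 = 8, d_2 = (176 - 8^2)/7 = 112/7 = 16, a_2 = floor((13 + 8)/16) = 1.
  m_3 = 16*1 - 8 = 8, d_3 = (176 - 8^2)/16 = 112/16 = 7, a_3 = floor((13 + 8)/7) = 3.
  m_4 = 7*3 - 8 = 13, d_4 = (176 - 13^2)/7 = 7/7 = 1, a_4 = floor((13 + 13)/1) = 26.
  m_5 = 1*26 - 13 = 13, d_5 = (176 - 13^2)/1 = 7/1 = 7: (m_5, d_5) = (m_1, d_1) = (13, 7), so from here the quotients repeat a_1, ..., a_4; the period length is 4.
So sqrt(176) = [13; (3, 1, 3, 26)] with period length k = 4.
k is even, so the fundamental solution of x^2 - 176y^2 = 1 is (p_{k-1}, q_{k-1}) = (p_3, q_3); compute convergents through index 3.
Convergents (p_i = a_i*p_{i-1} + p_{i-2}, q_i = a_i*q_{i-1} + q_{i-2} with p_{-2}=0, p_{-1}=1, q_{-2}=1, q_{-1}=0):
  i=0: a_0=13, p_0 = 13*1 + 0 = 13, q_0 = 13*0 + 1 = 1.
  i=1: a_1=3, p_1 = 3*13 + 1 = 40, q_1 = 3*1 + 0 = 3.
  i=2: a_2=1, p_2 = 1*40 + 13 = 53, q_2 = 1*3 + 1 = 4.
  i=3: a_3=3, p_3 = 3*53 + 40 = 199, q_3 = 3*4 + 3 = 15.
Check: 199^2 - 176*15^2 = 39601 - 39600 = 1, so (x, y) = (199, 15) solves the equation, and by the theorem it is the least positive solution.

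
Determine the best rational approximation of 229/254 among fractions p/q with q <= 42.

37/41

Expand x = 229/254 as a continued fraction with the Euclidean algorithm:
  229 = 0*254 + 229, so a_0 = 0.
  254 = 1*229 + 25, so a_1 = 1.
  229 = 9*25 + 4, so a_2 = 9.
  25 = 6*4 + 1, so a_3 = 6.
  4 = 4*1 + 0, so a_4 = 4.
so x = [0; 1, 9, 6, 4].
Convergents (p_i = a_i*p_{i-1} + p_{i-2}, q_i = a_i*q_{i-1} + q_{i-2} with p_{-2}=0, p_{-1}=1, q_{-2}=1, q_{-1}=0), until the denominator exceeds 42:
  i=0: a_0=0, p_0 = 0*1 + 0 = 0, q_0 = 0*0 + 1 = 1.
  i=1: a_1=1, p_1 = 1*0 + 1 = 1, q_1 = 1*1 + 0 = 1.
  i=2: a_2=9, p_2 = 9*1 + 0 = 9, q_2 = 9*1 + 1 = 10.
  i=3: a_3=6, p_3 = 6*9 + 1 = 55, q_3 = 6*10 + 1 = 61.
q_3 = 61 > 42, so the last convergent with denominator <= 42 is p_2/q_2 = 9/10.
The closest fraction with denominator <= 42 is either p_2/q_2 or the intermediate fraction (k*p_2 + p_1)/(k*q_2 + q_1) with the largest k >= 1 whose denominator stays <= 42; these approach x as k grows, and every other convergent or intermediate fraction in range is farther away.
Largest k: floor((42 - q_1)/q_2) = floor((42 - 1)/10) = 4.
That gives (4*9 + 1)/(4*10 + 1) = 37/41.
Compare the errors: |x - 9/10| = |229*10 - 9*254|/(254*10) = 4/2540, and |x - 37/41| = |229*41 - 37*254|/(254*41) = 9/10414.
Cross-multiplying, 9*2540 = 22860 < 41656 = 4*10414, so 9/10414 is smaller: the intermediate fraction 37/41 is closer to x than 9/10.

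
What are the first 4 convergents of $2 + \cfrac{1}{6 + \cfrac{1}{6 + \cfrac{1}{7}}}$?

Using the convergent recurrence p_i = a_i*p_{i-1} + p_{i-2}, q_i = a_i*q_{i-1} + q_{i-2} with p_{-2}=0, p_{-1}=1, q_{-2}=1, q_{-1}=0:
  i=0: a_0=2, p_0 = 2*1 + 0 = 2, q_0 = 2*0 + 1 = 1.
  i=1: a_1=6, p_1 = 6*2 + 1 = 13, q_1 = 6*1 + 0 = 6.
  i=2: a_2=6, p_2 = 6*13 + 2 = 80, q_2 = 6*6 + 1 = 37.
  i=3: a_3=7, p_3 = 7*80 + 13 = 573, q_3 = 7*37 + 6 = 265.

2/1, 13/6, 80/37, 573/265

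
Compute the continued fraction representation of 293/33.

Run the Euclidean algorithm on 293 and 33; the successive quotients are the partial quotients a_0, a_1, ... (each step inverts the fractional part left over by the previous one):
  293 = 8*33 + 29, so a_0 = 8.
  33 = 1*29 + 4, so a_1 = 1.
  29 = 7*4 + 1, so a_2 = 7.
  4 = 4*1 + 0, so a_3 = 4.
The remainder reaches 0 after 4 divisions, so the expansion has 4 partial quotients, read off in order.

[8; 1, 7, 4]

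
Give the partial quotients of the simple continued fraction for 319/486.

Run the Euclidean algorithm on 319 and 486; the successive quotients are the partial quotients a_0, a_1, ... (each step inverts the fractional part left over by the previous one):
  319 = 0*486 + 319, so a_0 = 0.
  486 = 1*319 + 167, so a_1 = 1.
  319 = 1*167 + 152, so a_2 = 1.
  167 = 1*152 + 15, so a_3 = 1.
  152 = 10*15 + 2, so a_4 = 10.
  15 = 7*2 + 1, so a_5 = 7.
  2 = 2*1 + 0, so a_6 = 2.
The remainder reaches 0 after 7 divisions, so the expansion has 7 partial quotients, read off in order.

[0; 1, 1, 1, 10, 7, 2]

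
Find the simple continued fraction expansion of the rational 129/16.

Run the Euclidean algorithm on 129 and 16; the successive quotients are the partial quotients a_0, a_1, ... (each step inverts the fractional part left over by the previous one):
  129 = 8*16 + 1, so a_0 = 8.
  16 = 16*1 + 0, so a_1 = 16.
The remainder reaches 0 after 2 divisions, so the expansion has 2 partial quotients, read off in order.

[8; 16]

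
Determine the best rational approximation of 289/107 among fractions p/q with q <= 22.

27/10

Expand x = 289/107 as a continued fraction with the Euclidean algorithm:
  289 = 2*107 + 75, so a_0 = 2.
  107 = 1*75 + 32, so a_1 = 1.
  75 = 2*32 + 11, so a_2 = 2.
  32 = 2*11 + 10, so a_3 = 2.
  11 = 1*10 + 1, so a_4 = 1.
  10 = 10*1 + 0, so a_5 = 10.
so x = [2; 1, 2, 2, 1, 10].
Convergents (p_i = a_i*p_{i-1} + p_{i-2}, q_i = a_i*q_{i-1} + q_{i-2} with p_{-2}=0, p_{-1}=1, q_{-2}=1, q_{-1}=0), until the denominator exceeds 22:
  i=0: a_0=2, p_0 = 2*1 + 0 = 2, q_0 = 2*0 + 1 = 1.
  i=1: a_1=1, p_1 = 1*2 + 1 = 3, q_1 = 1*1 + 0 = 1.
  i=2: a_2=2, p_2 = 2*3 + 2 = 8, q_2 = 2*1 + 1 = 3.
  i=3: a_3=2, p_3 = 2*8 + 3 = 19, q_3 = 2*3 + 1 = 7.
  i=4: a_4=1, p_4 = 1*19 + 8 = 27, q_4 = 1*7 + 3 = 10.
  i=5: a_5=10, p_5 = 10*27 + 19 = 289, q_5 = 10*10 + 7 = 107.
q_5 = 107 > 22, so the last convergent with denominator <= 22 is p_4/q_4 = 27/10.
The closest fraction with denominator <= 22 is either p_4/q_4 or the intermediate fraction (k*p_4 + p_3)/(k*q_4 + q_3) with the largest k >= 1 whose denominator stays <= 22; these approach x as k grows, and every other convergent or intermediate fraction in range is farther away.
Largest k: floor((22 - q_3)/q_4) = floor((22 - 7)/10) = 1.
That gives (1*27 + 19)/(1*10 + 7) = 46/17.
Compare the errors: |x - 27/10| = |289*10 - 27*107|/(107*10) = 1/1070, and |x - 46/17| = |289*17 - 46*107|/(107*17) = 9/1819.
Cross-multiplying, 1*1819 = 1819 < 9630 = 9*1070, so 1/1070 is smaller: the convergent 27/10 is closer to x than 46/17.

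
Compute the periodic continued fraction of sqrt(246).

Write x_i = (sqrt(246) + m_i)/d_i with (m_0, d_0) = (0, 1). a_0 = floor(sqrt(246)) = 15, since 15^2 = 225 <= 246 < 256 = 16^2.
Iterate m_{i+1} = d_i*a_i - m_i, d_{i+1} = (246 - m_{i+1}^2)/d_i, a_{i+1} = floor((a_0 + m_{i+1})/d_{i+1}):
  m_1 = 1*15 - 0 = 15, d_1 = (246 - 15^2)/1 = 21/1 = 21, a_1 = floor((15 + 15)/21) = 1.
  m_2 = 21*1 - 15 = 6, d_2 = (246 - 6^2)/21 = 210/21 = 10, a_2 = floor((15 + 6)/10) = 2.
  m_3 = 10*2 - 6 = 14, d_3 = (246 - 14^2)/10 = 50/10 = 5, a_3 = floor((15 + 14)/5) = 5.
  m_4 = 5*5 - 14 = 11, d_4 = (246 - 11^2)/5 = 125/5 = 25, a_4 = floor((15 + 11)/25) = 1.
  m_5 = 25*1 - 11 = 14, d_5 = (246 - 14^2)/25 = 50/25 = 2, a_5 = floor((15 + 14)/2) = 14.
  m_6 = 2*14 - 14 = 14, d_6 = (246 - 14^2)/2 = 50/2 = 25, a_6 = floor((15 + 14)/25) = 1.
  m_7 = 25*1 - 14 = 11, d_7 = (246 - 11^2)/25 = 125/25 = 5, a_7 = floor((15 + 11)/5) = 5.
  m_8 = 5*5 - 11 = 14, d_8 = (246 - 14^2)/5 = 50/5 = 10, a_8 = floor((15 + 14)/10) = 2.
  m_9 = 10*2 - 14 = 6, d_9 = (246 - 6^2)/10 = 210/10 = 21, a_9 = floor((15 + 6)/21) = 1.
  m_10 = 21*1 - 6 = 15, d_10 = (246 - 15^2)/21 = 21/21 = 1, a_10 = floor((15 + 15)/1) = 30.
  m_11 = 1*30 - 15 = 15, d_11 = (246 - 15^2)/1 = 21/1 = 21: (m_11, d_11) = (m_1, d_1) = (15, 21), so from here the quotients repeat a_1, ..., a_10; the period length is 10.
Hence the expansion of sqrt(246) is a_0 = 15 followed by the repeating block 1, 2, 5, 1, 14, 1, 5, 2, 1, 30 (period 10).

[15; (1, 2, 5, 1, 14, 1, 5, 2, 1, 30)]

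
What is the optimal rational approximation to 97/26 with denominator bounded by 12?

41/11

Expand x = 97/26 as a continued fraction with the Euclidean algorithm:
  97 = 3*26 + 19, so a_0 = 3.
  26 = 1*19 + 7, so a_1 = 1.
  19 = 2*7 + 5, so a_2 = 2.
  7 = 1*5 + 2, so a_3 = 1.
  5 = 2*2 + 1, so a_4 = 2.
  2 = 2*1 + 0, so a_5 = 2.
so x = [3; 1, 2, 1, 2, 2].
Convergents (p_i = a_i*p_{i-1} + p_{i-2}, q_i = a_i*q_{i-1} + q_{i-2} with p_{-2}=0, p_{-1}=1, q_{-2}=1, q_{-1}=0), until the denominator exceeds 12:
  i=0: a_0=3, p_0 = 3*1 + 0 = 3, q_0 = 3*0 + 1 = 1.
  i=1: a_1=1, p_1 = 1*3 + 1 = 4, q_1 = 1*1 + 0 = 1.
  i=2: a_2=2, p_2 = 2*4 + 3 = 11, q_2 = 2*1 + 1 = 3.
  i=3: a_3=1, p_3 = 1*11 + 4 = 15, q_3 = 1*3 + 1 = 4.
  i=4: a_4=2, p_4 = 2*15 + 11 = 41, q_4 = 2*4 + 3 = 11.
  i=5: a_5=2, p_5 = 2*41 + 15 = 97, q_5 = 2*11 + 4 = 26.
q_5 = 26 > 12, so the last convergent with denominator <= 12 is p_4/q_4 = 41/11.
The closest fraction with denominator <= 12 is either p_4/q_4 or the intermediate fraction (k*p_4 + p_3)/(k*q_4 + q_3) with the largest k >= 1 whose denominator stays <= 12; these approach x as k grows, and every other convergent or intermediate fraction in range is farther away.
Largest k: floor((12 - q_3)/q_4) = floor((12 - 4)/11) = 0.
Since k = 0, no intermediate fraction beyond p_4/q_4 has denominator <= 12, so the convergent 41/11 is the closest (its error is |97*11 - 41*26|/(26*11) = 1/286).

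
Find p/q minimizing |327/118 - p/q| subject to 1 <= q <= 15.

36/13

Expand x = 327/118 as a continued fraction with the Euclidean algorithm:
  327 = 2*118 + 91, so a_0 = 2.
  118 = 1*91 + 27, so a_1 = 1.
  91 = 3*27 + 10, so a_2 = 3.
  27 = 2*10 + 7, so a_3 = 2.
  10 = 1*7 + 3, so a_4 = 1.
  7 = 2*3 + 1, so a_5 = 2.
  3 = 3*1 + 0, so a_6 = 3.
so x = [2; 1, 3, 2, 1, 2, 3].
Convergents (p_i = a_i*p_{i-1} + p_{i-2}, q_i = a_i*q_{i-1} + q_{i-2} with p_{-2}=0, p_{-1}=1, q_{-2}=1, q_{-1}=0), until the denominator exceeds 15:
  i=0: a_0=2, p_0 = 2*1 + 0 = 2, q_0 = 2*0 + 1 = 1.
  i=1: a_1=1, p_1 = 1*2 + 1 = 3, q_1 = 1*1 + 0 = 1.
  i=2: a_2=3, p_2 = 3*3 + 2 = 11, q_2 = 3*1 + 1 = 4.
  i=3: a_3=2, p_3 = 2*11 + 3 = 25, q_3 = 2*4 + 1 = 9.
  i=4: a_4=1, p_4 = 1*25 + 11 = 36, q_4 = 1*9 + 4 = 13.
  i=5: a_5=2, p_5 = 2*36 + 25 = 97, q_5 = 2*13 + 9 = 35.
q_5 = 35 > 15, so the last convergent with denominator <= 15 is p_4/q_4 = 36/13.
The closest fraction with denominator <= 15 is either p_4/q_4 or the intermediate fraction (k*p_4 + p_3)/(k*q_4 + q_3) with the largest k >= 1 whose denominator stays <= 15; these approach x as k grows, and every other convergent or intermediate fraction in range is farther away.
Largest k: floor((15 - q_3)/q_4) = floor((15 - 9)/13) = 0.
Since k = 0, no intermediate fraction beyond p_4/q_4 has denominator <= 15, so the convergent 36/13 is the closest (its error is |327*13 - 36*118|/(118*13) = 3/1534).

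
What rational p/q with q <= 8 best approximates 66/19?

Expand x = 66/19 as a continued fraction with the Euclidean algorithm:
  66 = 3*19 + 9, so a_0 = 3.
  19 = 2*9 + 1, so a_1 = 2.
  9 = 9*1 + 0, so a_2 = 9.
so x = [3; 2, 9].
Convergents (p_i = a_i*p_{i-1} + p_{i-2}, q_i = a_i*q_{i-1} + q_{i-2} with p_{-2}=0, p_{-1}=1, q_{-2}=1, q_{-1}=0), until the denominator exceeds 8:
  i=0: a_0=3, p_0 = 3*1 + 0 = 3, q_0 = 3*0 + 1 = 1.
  i=1: a_1=2, p_1 = 2*3 + 1 = 7, q_1 = 2*1 + 0 = 2.
  i=2: a_2=9, p_2 = 9*7 + 3 = 66, q_2 = 9*2 + 1 = 19.
q_2 = 19 > 8, so the last convergent with denominator <= 8 is p_1/q_1 = 7/2.
The closest fraction with denominator <= 8 is either p_1/q_1 or the intermediate fraction (k*p_1 + p_0)/(k*q_1 + q_0) with the largest k >= 1 whose denominator stays <= 8; these approach x as k grows, and every other convergent or intermediate fraction in range is farther away.
Largest k: floor((8 - q_0)/q_1) = floor((8 - 1)/2) = 3.
That gives (3*7 + 3)/(3*2 + 1) = 24/7.
Compare the errors: |x - 7/2| = |66*2 - 7*19|/(19*2) = 1/38, and |x - 24/7| = |66*7 - 24*19|/(19*7) = 6/133.
Cross-multiplying, 1*133 = 133 < 228 = 6*38, so 1/38 is smaller: the convergent 7/2 is closer to x than 24/7.

7/2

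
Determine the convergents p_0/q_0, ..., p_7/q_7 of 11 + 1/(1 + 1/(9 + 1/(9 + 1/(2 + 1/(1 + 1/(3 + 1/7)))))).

Using the convergent recurrence p_i = a_i*p_{i-1} + p_{i-2}, q_i = a_i*q_{i-1} + q_{i-2} with p_{-2}=0, p_{-1}=1, q_{-2}=1, q_{-1}=0:
  i=0: a_0=11, p_0 = 11*1 + 0 = 11, q_0 = 11*0 + 1 = 1.
  i=1: a_1=1, p_1 = 1*11 + 1 = 12, q_1 = 1*1 + 0 = 1.
  i=2: a_2=9, p_2 = 9*12 + 11 = 119, q_2 = 9*1 + 1 = 10.
  i=3: a_3=9, p_3 = 9*119 + 12 = 1083, q_3 = 9*10 + 1 = 91.
  i=4: a_4=2, p_4 = 2*1083 + 119 = 2285, q_4 = 2*91 + 10 = 192.
  i=5: a_5=1, p_5 = 1*2285 + 1083 = 3368, q_5 = 1*192 + 91 = 283.
  i=6: a_6=3, p_6 = 3*3368 + 2285 = 12389, q_6 = 3*283 + 192 = 1041.
  i=7: a_7=7, p_7 = 7*12389 + 3368 = 90091, q_7 = 7*1041 + 283 = 7570.

11/1, 12/1, 119/10, 1083/91, 2285/192, 3368/283, 12389/1041, 90091/7570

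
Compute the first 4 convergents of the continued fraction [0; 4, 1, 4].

Using the convergent recurrence p_i = a_i*p_{i-1} + p_{i-2}, q_i = a_i*q_{i-1} + q_{i-2} with p_{-2}=0, p_{-1}=1, q_{-2}=1, q_{-1}=0:
  i=0: a_0=0, p_0 = 0*1 + 0 = 0, q_0 = 0*0 + 1 = 1.
  i=1: a_1=4, p_1 = 4*0 + 1 = 1, q_1 = 4*1 + 0 = 4.
  i=2: a_2=1, p_2 = 1*1 + 0 = 1, q_2 = 1*4 + 1 = 5.
  i=3: a_3=4, p_3 = 4*1 + 1 = 5, q_3 = 4*5 + 4 = 24.

0/1, 1/4, 1/5, 5/24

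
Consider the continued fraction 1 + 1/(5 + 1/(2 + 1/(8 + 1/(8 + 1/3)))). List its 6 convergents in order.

Using the convergent recurrence p_i = a_i*p_{i-1} + p_{i-2}, q_i = a_i*q_{i-1} + q_{i-2} with p_{-2}=0, p_{-1}=1, q_{-2}=1, q_{-1}=0:
  i=0: a_0=1, p_0 = 1*1 + 0 = 1, q_0 = 1*0 + 1 = 1.
  i=1: a_1=5, p_1 = 5*1 + 1 = 6, q_1 = 5*1 + 0 = 5.
  i=2: a_2=2, p_2 = 2*6 + 1 = 13, q_2 = 2*5 + 1 = 11.
  i=3: a_3=8, p_3 = 8*13 + 6 = 110, q_3 = 8*11 + 5 = 93.
  i=4: a_4=8, p_4 = 8*110 + 13 = 893, q_4 = 8*93 + 11 = 755.
  i=5: a_5=3, p_5 = 3*893 + 110 = 2789, q_5 = 3*755 + 93 = 2358.

1/1, 6/5, 13/11, 110/93, 893/755, 2789/2358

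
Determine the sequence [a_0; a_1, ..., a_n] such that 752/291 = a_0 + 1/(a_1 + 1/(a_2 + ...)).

[2; 1, 1, 2, 2, 7, 1, 2]

Run the Euclidean algorithm on 752 and 291; the successive quotients are the partial quotients a_0, a_1, ... (each step inverts the fractional part left over by the previous one):
  752 = 2*291 + 170, so a_0 = 2.
  291 = 1*170 + 121, so a_1 = 1.
  170 = 1*121 + 49, so a_2 = 1.
  121 = 2*49 + 23, so a_3 = 2.
  49 = 2*23 + 3, so a_4 = 2.
  23 = 7*3 + 2, so a_5 = 7.
  3 = 1*2 + 1, so a_6 = 1.
  2 = 2*1 + 0, so a_7 = 2.
The remainder reaches 0 after 8 divisions, so the expansion has 8 partial quotients, read off in order.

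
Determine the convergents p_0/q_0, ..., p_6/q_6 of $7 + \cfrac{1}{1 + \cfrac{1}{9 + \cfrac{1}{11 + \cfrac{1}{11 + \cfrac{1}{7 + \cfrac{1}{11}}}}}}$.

7/1, 8/1, 79/10, 877/111, 9726/1231, 68959/8728, 768275/97239

Using the convergent recurrence p_i = a_i*p_{i-1} + p_{i-2}, q_i = a_i*q_{i-1} + q_{i-2} with p_{-2}=0, p_{-1}=1, q_{-2}=1, q_{-1}=0:
  i=0: a_0=7, p_0 = 7*1 + 0 = 7, q_0 = 7*0 + 1 = 1.
  i=1: a_1=1, p_1 = 1*7 + 1 = 8, q_1 = 1*1 + 0 = 1.
  i=2: a_2=9, p_2 = 9*8 + 7 = 79, q_2 = 9*1 + 1 = 10.
  i=3: a_3=11, p_3 = 11*79 + 8 = 877, q_3 = 11*10 + 1 = 111.
  i=4: a_4=11, p_4 = 11*877 + 79 = 9726, q_4 = 11*111 + 10 = 1231.
  i=5: a_5=7, p_5 = 7*9726 + 877 = 68959, q_5 = 7*1231 + 111 = 8728.
  i=6: a_6=11, p_6 = 11*68959 + 9726 = 768275, q_6 = 11*8728 + 1231 = 97239.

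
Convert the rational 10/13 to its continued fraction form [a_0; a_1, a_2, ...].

Run the Euclidean algorithm on 10 and 13; the successive quotients are the partial quotients a_0, a_1, ... (each step inverts the fractional part left over by the previous one):
  10 = 0*13 + 10, so a_0 = 0.
  13 = 1*10 + 3, so a_1 = 1.
  10 = 3*3 + 1, so a_2 = 3.
  3 = 3*1 + 0, so a_3 = 3.
The remainder reaches 0 after 4 divisions, so the expansion has 4 partial quotients, read off in order.

[0; 1, 3, 3]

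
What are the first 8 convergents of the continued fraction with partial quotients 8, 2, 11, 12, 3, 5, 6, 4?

8/1, 17/2, 195/23, 2357/278, 7266/857, 38687/4563, 239388/28235, 996239/117503

Using the convergent recurrence p_i = a_i*p_{i-1} + p_{i-2}, q_i = a_i*q_{i-1} + q_{i-2} with p_{-2}=0, p_{-1}=1, q_{-2}=1, q_{-1}=0:
  i=0: a_0=8, p_0 = 8*1 + 0 = 8, q_0 = 8*0 + 1 = 1.
  i=1: a_1=2, p_1 = 2*8 + 1 = 17, q_1 = 2*1 + 0 = 2.
  i=2: a_2=11, p_2 = 11*17 + 8 = 195, q_2 = 11*2 + 1 = 23.
  i=3: a_3=12, p_3 = 12*195 + 17 = 2357, q_3 = 12*23 + 2 = 278.
  i=4: a_4=3, p_4 = 3*2357 + 195 = 7266, q_4 = 3*278 + 23 = 857.
  i=5: a_5=5, p_5 = 5*7266 + 2357 = 38687, q_5 = 5*857 + 278 = 4563.
  i=6: a_6=6, p_6 = 6*38687 + 7266 = 239388, q_6 = 6*4563 + 857 = 28235.
  i=7: a_7=4, p_7 = 4*239388 + 38687 = 996239, q_7 = 4*28235 + 4563 = 117503.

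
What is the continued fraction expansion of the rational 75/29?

[2; 1, 1, 2, 2, 2]

Run the Euclidean algorithm on 75 and 29; the successive quotients are the partial quotients a_0, a_1, ... (each step inverts the fractional part left over by the previous one):
  75 = 2*29 + 17, so a_0 = 2.
  29 = 1*17 + 12, so a_1 = 1.
  17 = 1*12 + 5, so a_2 = 1.
  12 = 2*5 + 2, so a_3 = 2.
  5 = 2*2 + 1, so a_4 = 2.
  2 = 2*1 + 0, so a_5 = 2.
The remainder reaches 0 after 6 divisions, so the expansion has 6 partial quotients, read off in order.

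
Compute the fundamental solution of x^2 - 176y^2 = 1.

First expand sqrt(176) as a continued fraction. With x_i = (sqrt(176) + m_i)/d_i and (m_0, d_0) = (0, 1): a_0 = floor(sqrt(176)) = 13, since 13^2 = 169 <= 176 < 196 = 14^2.
Iterate m_{i+1} = d_i*a_i - m_i, d_{i+1} = (176 - m_{i+1}^2)/d_i, a_{i+1} = floor((a_0 + m_{i+1})/d_{i+1}):
  m_1 = 1*13 - 0 = 13, d_1 = (176 - 13^2)/1 = 7/1 = 7, a_1 = floor((13 + 13)/7) = 3.
  m_2 = 7*3 - 13 = 8, d_2 = (176 - 8^2)/7 = 112/7 = 16, a_2 = floor((13 + 8)/16) = 1.
  m_3 = 16*1 - 8 = 8, d_3 = (176 - 8^2)/16 = 112/16 = 7, a_3 = floor((13 + 8)/7) = 3.
  m_4 = 7*3 - 8 = 13, d_4 = (176 - 13^2)/7 = 7/7 = 1, a_4 = floor((13 + 13)/1) = 26.
  m_5 = 1*26 - 13 = 13, d_5 = (176 - 13^2)/1 = 7/1 = 7: (m_5, d_5) = (m_1, d_1) = (13, 7), so from here the quotients repeat a_1, ..., a_4; the period length is 4.
So sqrt(176) = [13; (3, 1, 3, 26)] with period length k = 4.
k is even, so the fundamental solution of x^2 - 176y^2 = 1 is (p_{k-1}, q_{k-1}) = (p_3, q_3); compute convergents through index 3.
Convergents (p_i = a_i*p_{i-1} + p_{i-2}, q_i = a_i*q_{i-1} + q_{i-2} with p_{-2}=0, p_{-1}=1, q_{-2}=1, q_{-1}=0):
  i=0: a_0=13, p_0 = 13*1 + 0 = 13, q_0 = 13*0 + 1 = 1.
  i=1: a_1=3, p_1 = 3*13 + 1 = 40, q_1 = 3*1 + 0 = 3.
  i=2: a_2=1, p_2 = 1*40 + 13 = 53, q_2 = 1*3 + 1 = 4.
  i=3: a_3=3, p_3 = 3*53 + 40 = 199, q_3 = 3*4 + 3 = 15.
Check: 199^2 - 176*15^2 = 39601 - 39600 = 1, so (x, y) = (199, 15) solves the equation, and by the theorem it is the least positive solution.

(x, y) = (199, 15)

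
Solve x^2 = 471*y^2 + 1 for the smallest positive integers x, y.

First expand sqrt(471) as a continued fraction. With x_i = (sqrt(471) + m_i)/d_i and (m_0, d_0) = (0, 1): a_0 = floor(sqrt(471)) = 21, since 21^2 = 441 <= 471 < 484 = 22^2.
Iterate m_{i+1} = d_i*a_i - m_i, d_{i+1} = (471 - m_{i+1}^2)/d_i, a_{i+1} = floor((a_0 + m_{i+1})/d_{i+1}):
  m_1 = 1*21 - 0 = 21, d_1 = (471 - 21^2)/1 = 30/1 = 30, a_1 = floor((21 + 21)/30) = 1.
  m_2 = 30*1 - 21 = 9, d_2 = (471 - 9^2)/30 = 390/30 = 13, a_2 = floor((21 + 9)/13) = 2.
  m_3 = 13*2 - 9 = 17, d_3 = (471 - 17^2)/13 = 182/13 = 14, a_3 = floor((21 + 17)/14) = 2.
  m_4 = 14*2 - 17 = 11, d_4 = (471 - 11^2)/14 = 350/14 = 25, a_4 = floor((21 + 11)/25) = 1.
  m_5 = 25*1 - 11 = 14, d_5 = (471 - 14^2)/25 = 275/25 = 11, a_5 = floor((21 + 14)/11) = 3.
  m_6 = 11*3 - 14 = 19, d_6 = (471 - 19^2)/11 = 110/11 = 10, a_6 = floor((21 + 19)/10) = 4.
  m_7 = 10*4 - 19 = 21, d_7 = (471 - 21^2)/10 = 30/10 = 3, a_7 = floor((21 + 21)/3) = 14.
  m_8 = 3*14 - 21 = 21, d_8 = (471 - 21^2)/3 = 30/3 = 10, a_8 = floor((21 + 21)/10) = 4.
  m_9 = 10*4 - 21 = 19, d_9 = (471 - 19^2)/10 = 110/10 = 11, a_9 = floor((21 + 19)/11) = 3.
  m_10 = 11*3 - 19 = 14, d_10 = (471 - 14^2)/11 = 275/11 = 25, a_10 = floor((21 + 14)/25) = 1.
  m_11 = 25*1 - 14 = 11, d_11 = (471 - 11^2)/25 = 350/25 = 14, a_11 = floor((21 + 11)/14) = 2.
  m_12 = 14*2 - 11 = 17, d_12 = (471 - 17^2)/14 = 182/14 = 13, a_12 = floor((21 + 17)/13) = 2.
  m_13 = 13*2 - 17 = 9, d_13 = (471 - 9^2)/13 = 390/13 = 30, a_13 = floor((21 + 9)/30) = 1.
  m_14 = 30*1 - 9 = 21, d_14 = (471 - 21^2)/30 = 30/30 = 1, a_14 = floor((21 + 21)/1) = 42.
  m_15 = 1*42 - 21 = 21, d_15 = (471 - 21^2)/1 = 30/1 = 30: (m_15, d_15) = (m_1, d_1) = (21, 30), so from here the quotients repeat a_1, ..., a_14; the period length is 14.
So sqrt(471) = [21; (1, 2, 2, 1, 3, 4, 14, 4, 3, 1, 2, 2, 1, 42)] with period length k = 14.
k is even, so the fundamental solution of x^2 - 471y^2 = 1 is (p_{k-1}, q_{k-1}) = (p_13, q_13); compute convergents through index 13.
Convergents (p_i = a_i*p_{i-1} + p_{i-2}, q_i = a_i*q_{i-1} + q_{i-2} with p_{-2}=0, p_{-1}=1, q_{-2}=1, q_{-1}=0):
  i=0: a_0=21, p_0 = 21*1 + 0 = 21, q_0 = 21*0 + 1 = 1.
  i=1: a_1=1, p_1 = 1*21 + 1 = 22, q_1 = 1*1 + 0 = 1.
  i=2: a_2=2, p_2 = 2*22 + 21 = 65, q_2 = 2*1 + 1 = 3.
  i=3: a_3=2, p_3 = 2*65 + 22 = 152, q_3 = 2*3 + 1 = 7.
  i=4: a_4=1, p_4 = 1*152 + 65 = 217, q_4 = 1*7 + 3 = 10.
  i=5: a_5=3, p_5 = 3*217 + 152 = 803, q_5 = 3*10 + 7 = 37.
  i=6: a_6=4, p_6 = 4*803 + 217 = 3429, q_6 = 4*37 + 10 = 158.
  i=7: a_7=14, p_7 = 14*3429 + 803 = 48809, q_7 = 14*158 + 37 = 2249.
  i=8: a_8=4, p_8 = 4*48809 + 3429 = 198665, q_8 = 4*2249 + 158 = 9154.
  i=9: a_9=3, p_9 = 3*198665 + 48809 = 644804, q_9 = 3*9154 + 2249 = 29711.
  i=10: a_10=1, p_10 = 1*644804 + 198665 = 843469, q_10 = 1*29711 + 9154 = 38865.
  i=11: a_11=2, p_11 = 2*843469 + 644804 = 2331742, q_11 = 2*38865 + 29711 = 107441.
  i=12: a_12=2, p_12 = 2*2331742 + 843469 = 5506953, q_12 = 2*107441 + 38865 = 253747.
  i=13: a_13=1, p_13 = 1*5506953 + 2331742 = 7838695, q_13 = 1*253747 + 107441 = 361188.
Check: 7838695^2 - 471*361188^2 = 61445139303025 - 61445139303024 = 1, so (x, y) = (7838695, 361188) solves the equation, and by the theorem it is the least positive solution.

(x, y) = (7838695, 361188)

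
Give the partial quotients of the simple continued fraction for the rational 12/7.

Run the Euclidean algorithm on 12 and 7; the successive quotients are the partial quotients a_0, a_1, ... (each step inverts the fractional part left over by the previous one):
  12 = 1*7 + 5, so a_0 = 1.
  7 = 1*5 + 2, so a_1 = 1.
  5 = 2*2 + 1, so a_2 = 2.
  2 = 2*1 + 0, so a_3 = 2.
The remainder reaches 0 after 4 divisions, so the expansion has 4 partial quotients, read off in order.

[1; 1, 2, 2]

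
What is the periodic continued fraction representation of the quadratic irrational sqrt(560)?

[23; (1, 1, 1, 46)]

Write x_i = (sqrt(560) + m_i)/d_i with (m_0, d_0) = (0, 1). a_0 = floor(sqrt(560)) = 23, since 23^2 = 529 <= 560 < 576 = 24^2.
Iterate m_{i+1} = d_i*a_i - m_i, d_{i+1} = (560 - m_{i+1}^2)/d_i, a_{i+1} = floor((a_0 + m_{i+1})/d_{i+1}):
  m_1 = 1*23 - 0 = 23, d_1 = (560 - 23^2)/1 = 31/1 = 31, a_1 = floor((23 + 23)/31) = 1.
  m_2 = 31*1 - 23 = 8, d_2 = (560 - 8^2)/31 = 496/31 = 16, a_2 = floor((23 + 8)/16) = 1.
  m_3 = 16*1 - 8 = 8, d_3 = (560 - 8^2)/16 = 496/16 = 31, a_3 = floor((23 + 8)/31) = 1.
  m_4 = 31*1 - 8 = 23, d_4 = (560 - 23^2)/31 = 31/31 = 1, a_4 = floor((23 + 23)/1) = 46.
  m_5 = 1*46 - 23 = 23, d_5 = (560 - 23^2)/1 = 31/1 = 31: (m_5, d_5) = (m_1, d_1) = (23, 31), so from here the quotients repeat a_1, ..., a_4; the period length is 4.
Hence the expansion of sqrt(560) is a_0 = 23 followed by the repeating block 1, 1, 1, 46 (period 4).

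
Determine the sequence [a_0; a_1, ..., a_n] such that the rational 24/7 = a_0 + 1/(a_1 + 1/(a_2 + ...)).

[3; 2, 3]

Run the Euclidean algorithm on 24 and 7; the successive quotients are the partial quotients a_0, a_1, ... (each step inverts the fractional part left over by the previous one):
  24 = 3*7 + 3, so a_0 = 3.
  7 = 2*3 + 1, so a_1 = 2.
  3 = 3*1 + 0, so a_2 = 3.
The remainder reaches 0 after 3 divisions, so the expansion has 3 partial quotients, read off in order.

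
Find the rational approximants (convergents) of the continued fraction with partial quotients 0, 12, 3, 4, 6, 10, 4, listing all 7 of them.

Using the convergent recurrence p_i = a_i*p_{i-1} + p_{i-2}, q_i = a_i*q_{i-1} + q_{i-2} with p_{-2}=0, p_{-1}=1, q_{-2}=1, q_{-1}=0:
  i=0: a_0=0, p_0 = 0*1 + 0 = 0, q_0 = 0*0 + 1 = 1.
  i=1: a_1=12, p_1 = 12*0 + 1 = 1, q_1 = 12*1 + 0 = 12.
  i=2: a_2=3, p_2 = 3*1 + 0 = 3, q_2 = 3*12 + 1 = 37.
  i=3: a_3=4, p_3 = 4*3 + 1 = 13, q_3 = 4*37 + 12 = 160.
  i=4: a_4=6, p_4 = 6*13 + 3 = 81, q_4 = 6*160 + 37 = 997.
  i=5: a_5=10, p_5 = 10*81 + 13 = 823, q_5 = 10*997 + 160 = 10130.
  i=6: a_6=4, p_6 = 4*823 + 81 = 3373, q_6 = 4*10130 + 997 = 41517.

0/1, 1/12, 3/37, 13/160, 81/997, 823/10130, 3373/41517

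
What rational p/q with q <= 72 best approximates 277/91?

207/68

Expand x = 277/91 as a continued fraction with the Euclidean algorithm:
  277 = 3*91 + 4, so a_0 = 3.
  91 = 22*4 + 3, so a_1 = 22.
  4 = 1*3 + 1, so a_2 = 1.
  3 = 3*1 + 0, so a_3 = 3.
so x = [3; 22, 1, 3].
Convergents (p_i = a_i*p_{i-1} + p_{i-2}, q_i = a_i*q_{i-1} + q_{i-2} with p_{-2}=0, p_{-1}=1, q_{-2}=1, q_{-1}=0), until the denominator exceeds 72:
  i=0: a_0=3, p_0 = 3*1 + 0 = 3, q_0 = 3*0 + 1 = 1.
  i=1: a_1=22, p_1 = 22*3 + 1 = 67, q_1 = 22*1 + 0 = 22.
  i=2: a_2=1, p_2 = 1*67 + 3 = 70, q_2 = 1*22 + 1 = 23.
  i=3: a_3=3, p_3 = 3*70 + 67 = 277, q_3 = 3*23 + 22 = 91.
q_3 = 91 > 72, so the last convergent with denominator <= 72 is p_2/q_2 = 70/23.
The closest fraction with denominator <= 72 is either p_2/q_2 or the intermediate fraction (k*p_2 + p_1)/(k*q_2 + q_1) with the largest k >= 1 whose denominator stays <= 72; these approach x as k grows, and every other convergent or intermediate fraction in range is farther away.
Largest k: floor((72 - q_1)/q_2) = floor((72 - 22)/23) = 2.
That gives (2*70 + 67)/(2*23 + 22) = 207/68.
Compare the errors: |x - 70/23| = |277*23 - 70*91|/(91*23) = 1/2093, and |x - 207/68| = |277*68 - 207*91|/(91*68) = 1/6188.
Cross-multiplying, 1*2093 = 2093 < 6188 = 1*6188, so 1/6188 is smaller: the intermediate fraction 207/68 is closer to x than 70/23.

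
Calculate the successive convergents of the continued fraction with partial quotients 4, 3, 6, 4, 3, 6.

4/1, 13/3, 82/19, 341/79, 1105/256, 6971/1615

Using the convergent recurrence p_i = a_i*p_{i-1} + p_{i-2}, q_i = a_i*q_{i-1} + q_{i-2} with p_{-2}=0, p_{-1}=1, q_{-2}=1, q_{-1}=0:
  i=0: a_0=4, p_0 = 4*1 + 0 = 4, q_0 = 4*0 + 1 = 1.
  i=1: a_1=3, p_1 = 3*4 + 1 = 13, q_1 = 3*1 + 0 = 3.
  i=2: a_2=6, p_2 = 6*13 + 4 = 82, q_2 = 6*3 + 1 = 19.
  i=3: a_3=4, p_3 = 4*82 + 13 = 341, q_3 = 4*19 + 3 = 79.
  i=4: a_4=3, p_4 = 3*341 + 82 = 1105, q_4 = 3*79 + 19 = 256.
  i=5: a_5=6, p_5 = 6*1105 + 341 = 6971, q_5 = 6*256 + 79 = 1615.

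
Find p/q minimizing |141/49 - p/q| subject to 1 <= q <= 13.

23/8

Expand x = 141/49 as a continued fraction with the Euclidean algorithm:
  141 = 2*49 + 43, so a_0 = 2.
  49 = 1*43 + 6, so a_1 = 1.
  43 = 7*6 + 1, so a_2 = 7.
  6 = 6*1 + 0, so a_3 = 6.
so x = [2; 1, 7, 6].
Convergents (p_i = a_i*p_{i-1} + p_{i-2}, q_i = a_i*q_{i-1} + q_{i-2} with p_{-2}=0, p_{-1}=1, q_{-2}=1, q_{-1}=0), until the denominator exceeds 13:
  i=0: a_0=2, p_0 = 2*1 + 0 = 2, q_0 = 2*0 + 1 = 1.
  i=1: a_1=1, p_1 = 1*2 + 1 = 3, q_1 = 1*1 + 0 = 1.
  i=2: a_2=7, p_2 = 7*3 + 2 = 23, q_2 = 7*1 + 1 = 8.
  i=3: a_3=6, p_3 = 6*23 + 3 = 141, q_3 = 6*8 + 1 = 49.
q_3 = 49 > 13, so the last convergent with denominator <= 13 is p_2/q_2 = 23/8.
The closest fraction with denominator <= 13 is either p_2/q_2 or the intermediate fraction (k*p_2 + p_1)/(k*q_2 + q_1) with the largest k >= 1 whose denominator stays <= 13; these approach x as k grows, and every other convergent or intermediate fraction in range is farther away.
Largest k: floor((13 - q_1)/q_2) = floor((13 - 1)/8) = 1.
That gives (1*23 + 3)/(1*8 + 1) = 26/9.
Compare the errors: |x - 23/8| = |141*8 - 23*49|/(49*8) = 1/392, and |x - 26/9| = |141*9 - 26*49|/(49*9) = 5/441.
Cross-multiplying, 1*441 = 441 < 1960 = 5*392, so 1/392 is smaller: the convergent 23/8 is closer to x than 26/9.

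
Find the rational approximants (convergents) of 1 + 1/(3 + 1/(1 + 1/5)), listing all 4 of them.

1/1, 4/3, 5/4, 29/23

Using the convergent recurrence p_i = a_i*p_{i-1} + p_{i-2}, q_i = a_i*q_{i-1} + q_{i-2} with p_{-2}=0, p_{-1}=1, q_{-2}=1, q_{-1}=0:
  i=0: a_0=1, p_0 = 1*1 + 0 = 1, q_0 = 1*0 + 1 = 1.
  i=1: a_1=3, p_1 = 3*1 + 1 = 4, q_1 = 3*1 + 0 = 3.
  i=2: a_2=1, p_2 = 1*4 + 1 = 5, q_2 = 1*3 + 1 = 4.
  i=3: a_3=5, p_3 = 5*5 + 4 = 29, q_3 = 5*4 + 3 = 23.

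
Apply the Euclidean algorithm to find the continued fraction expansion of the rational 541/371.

[1; 2, 5, 2, 15]

Run the Euclidean algorithm on 541 and 371; the successive quotients are the partial quotients a_0, a_1, ... (each step inverts the fractional part left over by the previous one):
  541 = 1*371 + 170, so a_0 = 1.
  371 = 2*170 + 31, so a_1 = 2.
  170 = 5*31 + 15, so a_2 = 5.
  31 = 2*15 + 1, so a_3 = 2.
  15 = 15*1 + 0, so a_4 = 15.
The remainder reaches 0 after 5 divisions, so the expansion has 5 partial quotients, read off in order.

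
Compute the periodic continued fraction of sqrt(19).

[4; (2, 1, 3, 1, 2, 8)]

Write x_i = (sqrt(19) + m_i)/d_i with (m_0, d_0) = (0, 1). a_0 = floor(sqrt(19)) = 4, since 4^2 = 16 <= 19 < 25 = 5^2.
Iterate m_{i+1} = d_i*a_i - m_i, d_{i+1} = (19 - m_{i+1}^2)/d_i, a_{i+1} = floor((a_0 + m_{i+1})/d_{i+1}):
  m_1 = 1*4 - 0 = 4, d_1 = (19 - 4^2)/1 = 3/1 = 3, a_1 = floor((4 + 4)/3) = 2.
  m_2 = 3*2 - 4 = 2, d_2 = (19 - 2^2)/3 = 15/3 = 5, a_2 = floor((4 + 2)/5) = 1.
  m_3 = 5*1 - 2 = 3, d_3 = (19 - 3^2)/5 = 10/5 = 2, a_3 = floor((4 + 3)/2) = 3.
  m_4 = 2*3 - 3 = 3, d_4 = (19 - 3^2)/2 = 10/2 = 5, a_4 = floor((4 + 3)/5) = 1.
  m_5 = 5*1 - 3 = 2, d_5 = (19 - 2^2)/5 = 15/5 = 3, a_5 = floor((4 + 2)/3) = 2.
  m_6 = 3*2 - 2 = 4, d_6 = (19 - 4^2)/3 = 3/3 = 1, a_6 = floor((4 + 4)/1) = 8.
  m_7 = 1*8 - 4 = 4, d_7 = (19 - 4^2)/1 = 3/1 = 3: (m_7, d_7) = (m_1, d_1) = (4, 3), so from here the quotients repeat a_1, ..., a_6; the period length is 6.
Hence the expansion of sqrt(19) is a_0 = 4 followed by the repeating block 2, 1, 3, 1, 2, 8 (period 6).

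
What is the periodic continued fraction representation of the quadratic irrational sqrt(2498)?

Write x_i = (sqrt(2498) + m_i)/d_i with (m_0, d_0) = (0, 1). a_0 = floor(sqrt(2498)) = 49, since 49^2 = 2401 <= 2498 < 2500 = 50^2.
Iterate m_{i+1} = d_i*a_i - m_i, d_{i+1} = (2498 - m_{i+1}^2)/d_i, a_{i+1} = floor((a_0 + m_{i+1})/d_{i+1}):
  m_1 = 1*49 - 0 = 49, d_1 = (2498 - 49^2)/1 = 97/1 = 97, a_1 = floor((49 + 49)/97) = 1.
  m_2 = 97*1 - 49 = 48, d_2 = (2498 - 48^2)/97 = 194/97 = 2, a_2 = floor((49 + 48)/2) = 48.
  m_3 = 2*48 - 48 = 48, d_3 = (2498 - 48^2)/2 = 194/2 = 97, a_3 = floor((49 + 48)/97) = 1.
  m_4 = 97*1 - 48 = 49, d_4 = (2498 - 49^2)/97 = 97/97 = 1, a_4 = floor((49 + 49)/1) = 98.
  m_5 = 1*98 - 49 = 49, d_5 = (2498 - 49^2)/1 = 97/1 = 97: (m_5, d_5) = (m_1, d_1) = (49, 97), so from here the quotients repeat a_1, ..., a_4; the period length is 4.
Hence the expansion of sqrt(2498) is a_0 = 49 followed by the repeating block 1, 48, 1, 98 (period 4).

[49; (1, 48, 1, 98)]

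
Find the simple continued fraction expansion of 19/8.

[2; 2, 1, 2]

Run the Euclidean algorithm on 19 and 8; the successive quotients are the partial quotients a_0, a_1, ... (each step inverts the fractional part left over by the previous one):
  19 = 2*8 + 3, so a_0 = 2.
  8 = 2*3 + 2, so a_1 = 2.
  3 = 1*2 + 1, so a_2 = 1.
  2 = 2*1 + 0, so a_3 = 2.
The remainder reaches 0 after 4 divisions, so the expansion has 4 partial quotients, read off in order.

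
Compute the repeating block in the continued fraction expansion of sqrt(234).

Write x_i = (sqrt(234) + m_i)/d_i with (m_0, d_0) = (0, 1). a_0 = floor(sqrt(234)) = 15, since 15^2 = 225 <= 234 < 256 = 16^2.
Iterate m_{i+1} = d_i*a_i - m_i, d_{i+1} = (234 - m_{i+1}^2)/d_i, a_{i+1} = floor((a_0 + m_{i+1})/d_{i+1}):
  m_1 = 1*15 - 0 = 15, d_1 = (234 - 15^2)/1 = 9/1 = 9, a_1 = floor((15 + 15)/9) = 3.
  m_2 = 9*3 - 15 = 12, d_2 = (234 - 12^2)/9 = 90/9 = 10, a_2 = floor((15 + 12)/10) = 2.
  m_3 = 10*2 - 12 = 8, d_3 = (234 - 8^2)/10 = 170/10 = 17, a_3 = floor((15 + 8)/17) = 1.
  m_4 = 17*1 - 8 = 9, d_4 = (234 - 9^2)/17 = 153/17 = 9, a_4 = floor((15 + 9)/9) = 2.
  m_5 = 9*2 - 9 = 9, d_5 = (234 - 9^2)/9 = 153/9 = 17, a_5 = floor((15 + 9)/17) = 1.
  m_6 = 17*1 - 9 = 8, d_6 = (234 - 8^2)/17 = 170/17 = 10, a_6 = floor((15 + 8)/10) = 2.
  m_7 = 10*2 - 8 = 12, d_7 = (234 - 12^2)/10 = 90/10 = 9, a_7 = floor((15 + 12)/9) = 3.
  m_8 = 9*3 - 12 = 15, d_8 = (234 - 15^2)/9 = 9/9 = 1, a_8 = floor((15 + 15)/1) = 30.
  m_9 = 1*30 - 15 = 15, d_9 = (234 - 15^2)/1 = 9/1 = 9: (m_9, d_9) = (m_1, d_1) = (15, 9), so from here the quotients repeat a_1, ..., a_8; the period length is 8.
Hence the expansion of sqrt(234) is a_0 = 15 followed by the repeating block 3, 2, 1, 2, 1, 2, 3, 30 (period 8).

[15; (3, 2, 1, 2, 1, 2, 3, 30)]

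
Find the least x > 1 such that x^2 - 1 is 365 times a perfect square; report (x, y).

First expand sqrt(365) as a continued fraction. With x_i = (sqrt(365) + m_i)/d_i and (m_0, d_0) = (0, 1): a_0 = floor(sqrt(365)) = 19, since 19^2 = 361 <= 365 < 400 = 20^2.
Iterate m_{i+1} = d_i*a_i - m_i, d_{i+1} = (365 - m_{i+1}^2)/d_i, a_{i+1} = floor((a_0 + m_{i+1})/d_{i+1}):
  m_1 = 1*19 - 0 = 19, d_1 = (365 - 19^2)/1 = 4/1 = 4, a_1 = floor((19 + 19)/4) = 9.
  m_2 = 4*9 - 19 = 17, d_2 = (365 - 17^2)/4 = 76/4 = 19, a_2 = floor((19 + 17)/19) = 1.
  m_3 = 19*1 - 17 = 2, d_3 = (365 - 2^2)/19 = 361/19 = 19, a_3 = floor((19 + 2)/19) = 1.
  m_4 = 19*1 - 2 = 17, d_4 = (365 - 17^2)/19 = 76/19 = 4, a_4 = floor((19 + 17)/4) = 9.
  m_5 = 4*9 - 17 = 19, d_5 = (365 - 19^2)/4 = 4/4 = 1, a_5 = floor((19 + 19)/1) = 38.
  m_6 = 1*38 - 19 = 19, d_6 = (365 - 19^2)/1 = 4/1 = 4: (m_6, d_6) = (m_1, d_1) = (19, 4), so from here the quotients repeat a_1, ..., a_5; the period length is 5.
So sqrt(365) = [19; (9, 1, 1, 9, 38)] with period length k = 5.
k is odd, so (p_{k-1}, q_{k-1}) only solves x^2 - 365y^2 = -1 and the fundamental solution of x^2 - 365y^2 = 1 is (p_{2k-1}, q_{2k-1}) = (p_9, q_9); compute convergents through index 9, running through the period twice.
Convergents (p_i = a_i*p_{i-1} + p_{i-2}, q_i = a_i*q_{i-1} + q_{i-2} with p_{-2}=0, p_{-1}=1, q_{-2}=1, q_{-1}=0):
  i=0: a_0=19, p_0 = 19*1 + 0 = 19, q_0 = 19*0 + 1 = 1.
  i=1: a_1=9, p_1 = 9*19 + 1 = 172, q_1 = 9*1 + 0 = 9.
  i=2: a_2=1, p_2 = 1*172 + 19 = 191, q_2 = 1*9 + 1 = 10.
  i=3: a_3=1, p_3 = 1*191 + 172 = 363, q_3 = 1*10 + 9 = 19.
  i=4: a_4=9, p_4 = 9*363 + 191 = 3458, q_4 = 9*19 + 10 = 181.
  i=5: a_5=38, p_5 = 38*3458 + 363 = 131767, q_5 = 38*181 + 19 = 6897.
  i=6: a_6=9, p_6 = 9*131767 + 3458 = 1189361, q_6 = 9*6897 + 181 = 62254.
  i=7: a_7=1, p_7 = 1*1189361 + 131767 = 1321128, q_7 = 1*62254 + 6897 = 69151.
  i=8: a_8=1, p_8 = 1*1321128 + 1189361 = 2510489, q_8 = 1*69151 + 62254 = 131405.
  i=9: a_9=9, p_9 = 9*2510489 + 1321128 = 23915529, q_9 = 9*131405 + 69151 = 1251796.
Indeed p_4^2 - 365*q_4^2 = 11957764 - 11957765 = -1, not +1.
Check: 23915529^2 - 365*1251796^2 = 571952527349841 - 571952527349840 = 1, so (x, y) = (23915529, 1251796) solves the equation, and by the theorem it is the least positive solution.

(x, y) = (23915529, 1251796)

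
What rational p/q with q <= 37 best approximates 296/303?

Expand x = 296/303 as a continued fraction with the Euclidean algorithm:
  296 = 0*303 + 296, so a_0 = 0.
  303 = 1*296 + 7, so a_1 = 1.
  296 = 42*7 + 2, so a_2 = 42.
  7 = 3*2 + 1, so a_3 = 3.
  2 = 2*1 + 0, so a_4 = 2.
so x = [0; 1, 42, 3, 2].
Convergents (p_i = a_i*p_{i-1} + p_{i-2}, q_i = a_i*q_{i-1} + q_{i-2} with p_{-2}=0, p_{-1}=1, q_{-2}=1, q_{-1}=0), until the denominator exceeds 37:
  i=0: a_0=0, p_0 = 0*1 + 0 = 0, q_0 = 0*0 + 1 = 1.
  i=1: a_1=1, p_1 = 1*0 + 1 = 1, q_1 = 1*1 + 0 = 1.
  i=2: a_2=42, p_2 = 42*1 + 0 = 42, q_2 = 42*1 + 1 = 43.
q_2 = 43 > 37, so the last convergent with denominator <= 37 is p_1/q_1 = 1/1.
The closest fraction with denominator <= 37 is either p_1/q_1 or the intermediate fraction (k*p_1 + p_0)/(k*q_1 + q_0) with the largest k >= 1 whose denominator stays <= 37; these approach x as k grows, and every other convergent or intermediate fraction in range is farther away.
Largest k: floor((37 - q_0)/q_1) = floor((37 - 1)/1) = 36.
That gives (36*1 + 0)/(36*1 + 1) = 36/37.
Compare the errors: |x - 1/1| = |296*1 - 1*303|/(303*1) = 7/303, and |x - 36/37| = |296*37 - 36*303|/(303*37) = 44/11211.
Cross-multiplying, 44*303 = 13332 < 78477 = 7*11211, so 44/11211 is smaller: the intermediate fraction 36/37 is closer to x than 1/1.

36/37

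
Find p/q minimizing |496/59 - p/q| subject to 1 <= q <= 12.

42/5

Expand x = 496/59 as a continued fraction with the Euclidean algorithm:
  496 = 8*59 + 24, so a_0 = 8.
  59 = 2*24 + 11, so a_1 = 2.
  24 = 2*11 + 2, so a_2 = 2.
  11 = 5*2 + 1, so a_3 = 5.
  2 = 2*1 + 0, so a_4 = 2.
so x = [8; 2, 2, 5, 2].
Convergents (p_i = a_i*p_{i-1} + p_{i-2}, q_i = a_i*q_{i-1} + q_{i-2} with p_{-2}=0, p_{-1}=1, q_{-2}=1, q_{-1}=0), until the denominator exceeds 12:
  i=0: a_0=8, p_0 = 8*1 + 0 = 8, q_0 = 8*0 + 1 = 1.
  i=1: a_1=2, p_1 = 2*8 + 1 = 17, q_1 = 2*1 + 0 = 2.
  i=2: a_2=2, p_2 = 2*17 + 8 = 42, q_2 = 2*2 + 1 = 5.
  i=3: a_3=5, p_3 = 5*42 + 17 = 227, q_3 = 5*5 + 2 = 27.
q_3 = 27 > 12, so the last convergent with denominator <= 12 is p_2/q_2 = 42/5.
The closest fraction with denominator <= 12 is either p_2/q_2 or the intermediate fraction (k*p_2 + p_1)/(k*q_2 + q_1) with the largest k >= 1 whose denominator stays <= 12; these approach x as k grows, and every other convergent or intermediate fraction in range is farther away.
Largest k: floor((12 - q_1)/q_2) = floor((12 - 2)/5) = 2.
That gives (2*42 + 17)/(2*5 + 2) = 101/12.
Compare the errors: |x - 42/5| = |496*5 - 42*59|/(59*5) = 2/295, and |x - 101/12| = |496*12 - 101*59|/(59*12) = 7/708.
Cross-multiplying, 2*708 = 1416 < 2065 = 7*295, so 2/295 is smaller: the convergent 42/5 is closer to x than 101/12.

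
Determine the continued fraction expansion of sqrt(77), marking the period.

[8; (1, 3, 2, 3, 1, 16)]

Write x_i = (sqrt(77) + m_i)/d_i with (m_0, d_0) = (0, 1). a_0 = floor(sqrt(77)) = 8, since 8^2 = 64 <= 77 < 81 = 9^2.
Iterate m_{i+1} = d_i*a_i - m_i, d_{i+1} = (77 - m_{i+1}^2)/d_i, a_{i+1} = floor((a_0 + m_{i+1})/d_{i+1}):
  m_1 = 1*8 - 0 = 8, d_1 = (77 - 8^2)/1 = 13/1 = 13, a_1 = floor((8 + 8)/13) = 1.
  m_2 = 13*1 - 8 = 5, d_2 = (77 - 5^2)/13 = 52/13 = 4, a_2 = floor((8 + 5)/4) = 3.
  m_3 = 4*3 - 5 = 7, d_3 = (77 - 7^2)/4 = 28/4 = 7, a_3 = floor((8 + 7)/7) = 2.
  m_4 = 7*2 - 7 = 7, d_4 = (77 - 7^2)/7 = 28/7 = 4, a_4 = floor((8 + 7)/4) = 3.
  m_5 = 4*3 - 7 = 5, d_5 = (77 - 5^2)/4 = 52/4 = 13, a_5 = floor((8 + 5)/13) = 1.
  m_6 = 13*1 - 5 = 8, d_6 = (77 - 8^2)/13 = 13/13 = 1, a_6 = floor((8 + 8)/1) = 16.
  m_7 = 1*16 - 8 = 8, d_7 = (77 - 8^2)/1 = 13/1 = 13: (m_7, d_7) = (m_1, d_1) = (8, 13), so from here the quotients repeat a_1, ..., a_6; the period length is 6.
Hence the expansion of sqrt(77) is a_0 = 8 followed by the repeating block 1, 3, 2, 3, 1, 16 (period 6).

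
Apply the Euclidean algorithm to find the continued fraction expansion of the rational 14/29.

Run the Euclidean algorithm on 14 and 29; the successive quotients are the partial quotients a_0, a_1, ... (each step inverts the fractional part left over by the previous one):
  14 = 0*29 + 14, so a_0 = 0.
  29 = 2*14 + 1, so a_1 = 2.
  14 = 14*1 + 0, so a_2 = 14.
The remainder reaches 0 after 3 divisions, so the expansion has 3 partial quotients, read off in order.

[0; 2, 14]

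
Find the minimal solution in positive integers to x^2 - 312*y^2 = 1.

First expand sqrt(312) as a continued fraction. With x_i = (sqrt(312) + m_i)/d_i and (m_0, d_0) = (0, 1): a_0 = floor(sqrt(312)) = 17, since 17^2 = 289 <= 312 < 324 = 18^2.
Iterate m_{i+1} = d_i*a_i - m_i, d_{i+1} = (312 - m_{i+1}^2)/d_i, a_{i+1} = floor((a_0 + m_{i+1})/d_{i+1}):
  m_1 = 1*17 - 0 = 17, d_1 = (312 - 17^2)/1 = 23/1 = 23, a_1 = floor((17 + 17)/23) = 1.
  m_2 = 23*1 - 17 = 6, d_2 = (312 - 6^2)/23 = 276/23 = 12, a_2 = floor((17 + 6)/12) = 1.
  m_3 = 12*1 - 6 = 6, d_3 = (312 - 6^2)/12 = 276/12 = 23, a_3 = floor((17 + 6)/23) = 1.
  m_4 = 23*1 - 6 = 17, d_4 = (312 - 17^2)/23 = 23/23 = 1, a_4 = floor((17 + 17)/1) = 34.
  m_5 = 1*34 - 17 = 17, d_5 = (312 - 17^2)/1 = 23/1 = 23: (m_5, d_5) = (m_1, d_1) = (17, 23), so from here the quotients repeat a_1, ..., a_4; the period length is 4.
So sqrt(312) = [17; (1, 1, 1, 34)] with period length k = 4.
k is even, so the fundamental solution of x^2 - 312y^2 = 1 is (p_{k-1}, q_{k-1}) = (p_3, q_3); compute convergents through index 3.
Convergents (p_i = a_i*p_{i-1} + p_{i-2}, q_i = a_i*q_{i-1} + q_{i-2} with p_{-2}=0, p_{-1}=1, q_{-2}=1, q_{-1}=0):
  i=0: a_0=17, p_0 = 17*1 + 0 = 17, q_0 = 17*0 + 1 = 1.
  i=1: a_1=1, p_1 = 1*17 + 1 = 18, q_1 = 1*1 + 0 = 1.
  i=2: a_2=1, p_2 = 1*18 + 17 = 35, q_2 = 1*1 + 1 = 2.
  i=3: a_3=1, p_3 = 1*35 + 18 = 53, q_3 = 1*2 + 1 = 3.
Check: 53^2 - 312*3^2 = 2809 - 2808 = 1, so (x, y) = (53, 3) solves the equation, and by the theorem it is the least positive solution.

(x, y) = (53, 3)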